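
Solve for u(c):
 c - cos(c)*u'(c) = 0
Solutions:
 u(c) = C1 + Integral(c/cos(c), c)


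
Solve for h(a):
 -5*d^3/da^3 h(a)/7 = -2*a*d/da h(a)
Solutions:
 h(a) = C1 + Integral(C2*airyai(14^(1/3)*5^(2/3)*a/5) + C3*airybi(14^(1/3)*5^(2/3)*a/5), a)


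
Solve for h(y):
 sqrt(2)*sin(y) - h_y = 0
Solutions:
 h(y) = C1 - sqrt(2)*cos(y)


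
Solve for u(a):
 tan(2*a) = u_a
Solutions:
 u(a) = C1 - log(cos(2*a))/2


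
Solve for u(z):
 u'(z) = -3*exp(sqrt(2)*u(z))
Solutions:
 u(z) = sqrt(2)*(2*log(1/(C1 + 3*z)) - log(2))/4


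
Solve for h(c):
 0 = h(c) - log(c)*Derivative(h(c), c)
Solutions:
 h(c) = C1*exp(li(c))


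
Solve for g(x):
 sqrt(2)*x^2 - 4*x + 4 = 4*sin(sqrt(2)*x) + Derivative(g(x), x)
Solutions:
 g(x) = C1 + sqrt(2)*x^3/3 - 2*x^2 + 4*x + 2*sqrt(2)*cos(sqrt(2)*x)


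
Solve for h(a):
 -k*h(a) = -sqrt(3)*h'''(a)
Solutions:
 h(a) = C1*exp(3^(5/6)*a*k^(1/3)/3) + C2*exp(a*k^(1/3)*(-3^(5/6) + 3*3^(1/3)*I)/6) + C3*exp(-a*k^(1/3)*(3^(5/6) + 3*3^(1/3)*I)/6)


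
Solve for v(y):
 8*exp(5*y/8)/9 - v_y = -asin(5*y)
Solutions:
 v(y) = C1 + y*asin(5*y) + sqrt(1 - 25*y^2)/5 + 64*exp(5*y/8)/45


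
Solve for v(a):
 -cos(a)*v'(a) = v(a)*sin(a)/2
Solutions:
 v(a) = C1*sqrt(cos(a))


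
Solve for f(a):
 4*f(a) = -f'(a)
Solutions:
 f(a) = C1*exp(-4*a)


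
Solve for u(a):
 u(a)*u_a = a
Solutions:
 u(a) = -sqrt(C1 + a^2)
 u(a) = sqrt(C1 + a^2)


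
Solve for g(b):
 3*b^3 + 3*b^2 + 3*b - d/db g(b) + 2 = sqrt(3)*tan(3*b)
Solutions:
 g(b) = C1 + 3*b^4/4 + b^3 + 3*b^2/2 + 2*b + sqrt(3)*log(cos(3*b))/3


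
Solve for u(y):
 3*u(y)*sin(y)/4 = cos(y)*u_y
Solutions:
 u(y) = C1/cos(y)^(3/4)


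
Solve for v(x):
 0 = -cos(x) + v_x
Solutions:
 v(x) = C1 + sin(x)


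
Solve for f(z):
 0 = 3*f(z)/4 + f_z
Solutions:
 f(z) = C1*exp(-3*z/4)


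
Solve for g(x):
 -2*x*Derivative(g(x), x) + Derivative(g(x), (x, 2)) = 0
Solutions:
 g(x) = C1 + C2*erfi(x)


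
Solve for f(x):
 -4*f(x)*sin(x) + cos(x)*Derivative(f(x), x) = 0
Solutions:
 f(x) = C1/cos(x)^4


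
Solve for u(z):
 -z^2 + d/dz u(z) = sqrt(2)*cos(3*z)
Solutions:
 u(z) = C1 + z^3/3 + sqrt(2)*sin(3*z)/3


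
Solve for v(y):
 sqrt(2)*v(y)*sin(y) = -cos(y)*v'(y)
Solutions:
 v(y) = C1*cos(y)^(sqrt(2))


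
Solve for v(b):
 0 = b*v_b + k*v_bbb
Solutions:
 v(b) = C1 + Integral(C2*airyai(b*(-1/k)^(1/3)) + C3*airybi(b*(-1/k)^(1/3)), b)


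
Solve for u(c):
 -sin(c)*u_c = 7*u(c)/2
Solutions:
 u(c) = C1*(cos(c) + 1)^(7/4)/(cos(c) - 1)^(7/4)


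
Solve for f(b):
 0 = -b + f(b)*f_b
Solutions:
 f(b) = -sqrt(C1 + b^2)
 f(b) = sqrt(C1 + b^2)


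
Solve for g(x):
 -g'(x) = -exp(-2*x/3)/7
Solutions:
 g(x) = C1 - 3*exp(-2*x/3)/14


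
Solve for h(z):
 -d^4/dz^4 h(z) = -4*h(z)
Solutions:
 h(z) = C1*exp(-sqrt(2)*z) + C2*exp(sqrt(2)*z) + C3*sin(sqrt(2)*z) + C4*cos(sqrt(2)*z)


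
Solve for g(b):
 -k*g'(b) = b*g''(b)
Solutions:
 g(b) = C1 + b^(1 - re(k))*(C2*sin(log(b)*Abs(im(k))) + C3*cos(log(b)*im(k)))


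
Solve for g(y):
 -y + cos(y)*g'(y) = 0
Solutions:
 g(y) = C1 + Integral(y/cos(y), y)


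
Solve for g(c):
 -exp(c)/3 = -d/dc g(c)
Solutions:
 g(c) = C1 + exp(c)/3


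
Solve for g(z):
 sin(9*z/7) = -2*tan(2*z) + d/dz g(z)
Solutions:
 g(z) = C1 - log(cos(2*z)) - 7*cos(9*z/7)/9


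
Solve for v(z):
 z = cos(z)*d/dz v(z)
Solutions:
 v(z) = C1 + Integral(z/cos(z), z)


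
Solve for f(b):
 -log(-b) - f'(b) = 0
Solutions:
 f(b) = C1 - b*log(-b) + b


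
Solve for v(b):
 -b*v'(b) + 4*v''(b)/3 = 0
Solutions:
 v(b) = C1 + C2*erfi(sqrt(6)*b/4)


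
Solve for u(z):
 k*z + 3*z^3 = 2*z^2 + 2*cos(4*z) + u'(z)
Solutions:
 u(z) = C1 + k*z^2/2 + 3*z^4/4 - 2*z^3/3 - sin(4*z)/2


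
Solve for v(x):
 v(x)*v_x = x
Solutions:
 v(x) = -sqrt(C1 + x^2)
 v(x) = sqrt(C1 + x^2)


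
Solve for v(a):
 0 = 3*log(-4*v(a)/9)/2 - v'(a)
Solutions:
 -2*Integral(1/(log(-_y) - 2*log(3) + 2*log(2)), (_y, v(a)))/3 = C1 - a


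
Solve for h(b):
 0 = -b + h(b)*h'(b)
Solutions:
 h(b) = -sqrt(C1 + b^2)
 h(b) = sqrt(C1 + b^2)


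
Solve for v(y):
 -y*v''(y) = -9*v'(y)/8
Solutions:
 v(y) = C1 + C2*y^(17/8)


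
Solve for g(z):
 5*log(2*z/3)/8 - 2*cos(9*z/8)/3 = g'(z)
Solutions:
 g(z) = C1 + 5*z*log(z)/8 - 5*z*log(3)/8 - 5*z/8 + 5*z*log(2)/8 - 16*sin(9*z/8)/27


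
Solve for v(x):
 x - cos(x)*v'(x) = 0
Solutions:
 v(x) = C1 + Integral(x/cos(x), x)


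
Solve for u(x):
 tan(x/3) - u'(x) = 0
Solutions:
 u(x) = C1 - 3*log(cos(x/3))


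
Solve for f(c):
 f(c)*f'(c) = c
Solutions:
 f(c) = -sqrt(C1 + c^2)
 f(c) = sqrt(C1 + c^2)


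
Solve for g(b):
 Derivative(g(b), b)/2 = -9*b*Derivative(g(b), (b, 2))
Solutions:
 g(b) = C1 + C2*b^(17/18)


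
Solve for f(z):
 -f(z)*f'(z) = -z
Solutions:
 f(z) = -sqrt(C1 + z^2)
 f(z) = sqrt(C1 + z^2)


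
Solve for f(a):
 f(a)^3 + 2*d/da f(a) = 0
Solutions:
 f(a) = -sqrt(-1/(C1 - a))
 f(a) = sqrt(-1/(C1 - a))


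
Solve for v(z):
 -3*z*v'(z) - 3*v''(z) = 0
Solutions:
 v(z) = C1 + C2*erf(sqrt(2)*z/2)


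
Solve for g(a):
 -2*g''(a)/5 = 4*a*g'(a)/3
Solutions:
 g(a) = C1 + C2*erf(sqrt(15)*a/3)


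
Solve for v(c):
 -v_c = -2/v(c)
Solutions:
 v(c) = -sqrt(C1 + 4*c)
 v(c) = sqrt(C1 + 4*c)


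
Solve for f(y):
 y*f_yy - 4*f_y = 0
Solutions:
 f(y) = C1 + C2*y^5


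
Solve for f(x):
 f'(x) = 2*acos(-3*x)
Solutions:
 f(x) = C1 + 2*x*acos(-3*x) + 2*sqrt(1 - 9*x^2)/3


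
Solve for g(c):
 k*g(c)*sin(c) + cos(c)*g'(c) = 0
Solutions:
 g(c) = C1*exp(k*log(cos(c)))


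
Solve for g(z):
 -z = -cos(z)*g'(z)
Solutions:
 g(z) = C1 + Integral(z/cos(z), z)


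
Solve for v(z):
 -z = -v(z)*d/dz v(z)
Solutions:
 v(z) = -sqrt(C1 + z^2)
 v(z) = sqrt(C1 + z^2)


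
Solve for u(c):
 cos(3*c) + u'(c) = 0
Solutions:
 u(c) = C1 - sin(3*c)/3


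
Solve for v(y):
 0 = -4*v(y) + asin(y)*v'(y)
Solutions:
 v(y) = C1*exp(4*Integral(1/asin(y), y))


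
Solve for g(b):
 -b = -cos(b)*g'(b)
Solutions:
 g(b) = C1 + Integral(b/cos(b), b)


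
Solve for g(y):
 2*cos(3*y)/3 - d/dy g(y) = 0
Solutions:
 g(y) = C1 + 2*sin(3*y)/9


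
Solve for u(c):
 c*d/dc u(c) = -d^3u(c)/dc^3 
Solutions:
 u(c) = C1 + Integral(C2*airyai(-c) + C3*airybi(-c), c)


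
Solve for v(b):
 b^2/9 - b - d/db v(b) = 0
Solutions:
 v(b) = C1 + b^3/27 - b^2/2


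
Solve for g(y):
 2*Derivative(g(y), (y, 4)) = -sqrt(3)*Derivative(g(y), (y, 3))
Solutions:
 g(y) = C1 + C2*y + C3*y^2 + C4*exp(-sqrt(3)*y/2)


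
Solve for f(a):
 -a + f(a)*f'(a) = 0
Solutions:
 f(a) = -sqrt(C1 + a^2)
 f(a) = sqrt(C1 + a^2)


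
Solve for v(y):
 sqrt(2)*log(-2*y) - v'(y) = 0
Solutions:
 v(y) = C1 + sqrt(2)*y*log(-y) + sqrt(2)*y*(-1 + log(2))


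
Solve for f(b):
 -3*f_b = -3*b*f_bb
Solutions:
 f(b) = C1 + C2*b^2


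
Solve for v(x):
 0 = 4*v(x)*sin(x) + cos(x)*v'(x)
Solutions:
 v(x) = C1*cos(x)^4


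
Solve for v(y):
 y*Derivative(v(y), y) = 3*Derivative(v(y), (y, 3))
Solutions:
 v(y) = C1 + Integral(C2*airyai(3^(2/3)*y/3) + C3*airybi(3^(2/3)*y/3), y)


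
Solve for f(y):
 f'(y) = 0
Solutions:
 f(y) = C1


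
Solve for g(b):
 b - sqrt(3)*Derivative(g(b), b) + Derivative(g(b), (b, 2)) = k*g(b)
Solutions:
 g(b) = C1*exp(b*(-sqrt(4*k + 3) + sqrt(3))/2) + C2*exp(b*(sqrt(4*k + 3) + sqrt(3))/2) + b/k - sqrt(3)/k^2


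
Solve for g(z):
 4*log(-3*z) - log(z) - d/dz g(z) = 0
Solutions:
 g(z) = C1 + 3*z*log(z) + z*(-3 + 4*log(3) + 4*I*pi)


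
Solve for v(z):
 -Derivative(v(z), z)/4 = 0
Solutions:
 v(z) = C1


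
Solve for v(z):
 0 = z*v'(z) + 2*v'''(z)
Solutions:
 v(z) = C1 + Integral(C2*airyai(-2^(2/3)*z/2) + C3*airybi(-2^(2/3)*z/2), z)


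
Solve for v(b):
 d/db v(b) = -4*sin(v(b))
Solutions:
 v(b) = -acos((-C1 - exp(8*b))/(C1 - exp(8*b))) + 2*pi
 v(b) = acos((-C1 - exp(8*b))/(C1 - exp(8*b)))


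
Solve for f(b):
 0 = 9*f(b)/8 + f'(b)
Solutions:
 f(b) = C1*exp(-9*b/8)


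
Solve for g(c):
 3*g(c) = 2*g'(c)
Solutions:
 g(c) = C1*exp(3*c/2)


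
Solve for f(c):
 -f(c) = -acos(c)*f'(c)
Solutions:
 f(c) = C1*exp(Integral(1/acos(c), c))


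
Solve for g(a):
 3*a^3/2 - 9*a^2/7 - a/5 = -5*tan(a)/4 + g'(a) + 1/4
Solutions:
 g(a) = C1 + 3*a^4/8 - 3*a^3/7 - a^2/10 - a/4 - 5*log(cos(a))/4


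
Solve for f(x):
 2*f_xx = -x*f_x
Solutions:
 f(x) = C1 + C2*erf(x/2)


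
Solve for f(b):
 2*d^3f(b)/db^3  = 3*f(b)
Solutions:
 f(b) = C3*exp(2^(2/3)*3^(1/3)*b/2) + (C1*sin(2^(2/3)*3^(5/6)*b/4) + C2*cos(2^(2/3)*3^(5/6)*b/4))*exp(-2^(2/3)*3^(1/3)*b/4)


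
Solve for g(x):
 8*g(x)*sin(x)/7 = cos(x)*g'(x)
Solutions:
 g(x) = C1/cos(x)^(8/7)


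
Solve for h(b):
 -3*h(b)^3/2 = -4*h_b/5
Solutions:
 h(b) = -2*sqrt(-1/(C1 + 15*b))
 h(b) = 2*sqrt(-1/(C1 + 15*b))


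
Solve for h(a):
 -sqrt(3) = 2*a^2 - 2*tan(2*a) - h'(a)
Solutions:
 h(a) = C1 + 2*a^3/3 + sqrt(3)*a + log(cos(2*a))


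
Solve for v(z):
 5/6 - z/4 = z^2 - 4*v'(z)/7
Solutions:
 v(z) = C1 + 7*z^3/12 + 7*z^2/32 - 35*z/24


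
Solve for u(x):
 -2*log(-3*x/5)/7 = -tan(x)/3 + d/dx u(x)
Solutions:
 u(x) = C1 - 2*x*log(-x)/7 - 2*x*log(3)/7 + 2*x/7 + 2*x*log(5)/7 - log(cos(x))/3


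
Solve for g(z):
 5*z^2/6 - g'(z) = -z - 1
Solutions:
 g(z) = C1 + 5*z^3/18 + z^2/2 + z


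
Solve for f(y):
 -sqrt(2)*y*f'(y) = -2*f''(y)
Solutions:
 f(y) = C1 + C2*erfi(2^(1/4)*y/2)


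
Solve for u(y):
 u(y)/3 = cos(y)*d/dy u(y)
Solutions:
 u(y) = C1*(sin(y) + 1)^(1/6)/(sin(y) - 1)^(1/6)


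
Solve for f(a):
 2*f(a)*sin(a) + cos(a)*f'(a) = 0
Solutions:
 f(a) = C1*cos(a)^2


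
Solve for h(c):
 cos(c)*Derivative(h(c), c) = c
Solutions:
 h(c) = C1 + Integral(c/cos(c), c)


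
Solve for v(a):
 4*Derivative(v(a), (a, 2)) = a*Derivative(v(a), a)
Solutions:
 v(a) = C1 + C2*erfi(sqrt(2)*a/4)


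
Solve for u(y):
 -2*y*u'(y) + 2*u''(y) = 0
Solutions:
 u(y) = C1 + C2*erfi(sqrt(2)*y/2)


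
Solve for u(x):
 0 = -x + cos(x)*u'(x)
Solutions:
 u(x) = C1 + Integral(x/cos(x), x)


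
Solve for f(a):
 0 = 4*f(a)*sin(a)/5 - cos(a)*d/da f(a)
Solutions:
 f(a) = C1/cos(a)^(4/5)


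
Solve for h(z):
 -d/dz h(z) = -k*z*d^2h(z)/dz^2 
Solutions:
 h(z) = C1 + z^(((re(k) + 1)*re(k) + im(k)^2)/(re(k)^2 + im(k)^2))*(C2*sin(log(z)*Abs(im(k))/(re(k)^2 + im(k)^2)) + C3*cos(log(z)*im(k)/(re(k)^2 + im(k)^2)))


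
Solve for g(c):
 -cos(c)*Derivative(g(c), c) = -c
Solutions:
 g(c) = C1 + Integral(c/cos(c), c)


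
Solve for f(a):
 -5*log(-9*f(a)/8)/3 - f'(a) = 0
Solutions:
 3*Integral(1/(log(-_y) - 3*log(2) + 2*log(3)), (_y, f(a)))/5 = C1 - a


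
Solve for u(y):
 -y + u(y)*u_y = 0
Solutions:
 u(y) = -sqrt(C1 + y^2)
 u(y) = sqrt(C1 + y^2)


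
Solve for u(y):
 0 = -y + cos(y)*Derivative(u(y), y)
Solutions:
 u(y) = C1 + Integral(y/cos(y), y)


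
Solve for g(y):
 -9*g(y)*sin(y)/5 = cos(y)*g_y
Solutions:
 g(y) = C1*cos(y)^(9/5)


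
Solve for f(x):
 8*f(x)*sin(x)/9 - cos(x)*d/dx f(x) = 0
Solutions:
 f(x) = C1/cos(x)^(8/9)


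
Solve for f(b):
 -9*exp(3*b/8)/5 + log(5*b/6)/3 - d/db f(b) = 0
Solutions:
 f(b) = C1 + b*log(b)/3 + b*(-log(6) - 1 + log(5))/3 - 24*exp(3*b/8)/5


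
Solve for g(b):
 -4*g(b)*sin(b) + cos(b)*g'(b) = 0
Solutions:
 g(b) = C1/cos(b)^4


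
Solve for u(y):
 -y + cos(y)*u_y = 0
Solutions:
 u(y) = C1 + Integral(y/cos(y), y)


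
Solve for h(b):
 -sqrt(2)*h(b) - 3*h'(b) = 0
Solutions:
 h(b) = C1*exp(-sqrt(2)*b/3)


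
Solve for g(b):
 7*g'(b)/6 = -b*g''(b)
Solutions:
 g(b) = C1 + C2/b^(1/6)


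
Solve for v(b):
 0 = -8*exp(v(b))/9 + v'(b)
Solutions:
 v(b) = log(-1/(C1 + 8*b)) + 2*log(3)


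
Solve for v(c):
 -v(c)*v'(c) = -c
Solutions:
 v(c) = -sqrt(C1 + c^2)
 v(c) = sqrt(C1 + c^2)


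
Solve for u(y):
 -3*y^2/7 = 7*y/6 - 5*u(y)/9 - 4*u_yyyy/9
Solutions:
 u(y) = 27*y^2/35 + 21*y/10 + (C1*sin(5^(1/4)*y/2) + C2*cos(5^(1/4)*y/2))*exp(-5^(1/4)*y/2) + (C3*sin(5^(1/4)*y/2) + C4*cos(5^(1/4)*y/2))*exp(5^(1/4)*y/2)


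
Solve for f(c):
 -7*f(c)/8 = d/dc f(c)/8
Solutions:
 f(c) = C1*exp(-7*c)


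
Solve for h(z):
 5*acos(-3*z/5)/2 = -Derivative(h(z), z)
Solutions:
 h(z) = C1 - 5*z*acos(-3*z/5)/2 - 5*sqrt(25 - 9*z^2)/6


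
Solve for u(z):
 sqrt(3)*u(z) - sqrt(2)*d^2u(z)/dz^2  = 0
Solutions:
 u(z) = C1*exp(-2^(3/4)*3^(1/4)*z/2) + C2*exp(2^(3/4)*3^(1/4)*z/2)


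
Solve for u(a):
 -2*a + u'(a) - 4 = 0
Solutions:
 u(a) = C1 + a^2 + 4*a


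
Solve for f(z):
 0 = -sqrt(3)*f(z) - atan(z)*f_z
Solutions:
 f(z) = C1*exp(-sqrt(3)*Integral(1/atan(z), z))


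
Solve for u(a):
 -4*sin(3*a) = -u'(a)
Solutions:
 u(a) = C1 - 4*cos(3*a)/3


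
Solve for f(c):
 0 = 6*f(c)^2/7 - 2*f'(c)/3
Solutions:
 f(c) = -7/(C1 + 9*c)


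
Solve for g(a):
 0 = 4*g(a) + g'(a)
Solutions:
 g(a) = C1*exp(-4*a)


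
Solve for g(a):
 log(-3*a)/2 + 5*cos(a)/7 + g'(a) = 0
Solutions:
 g(a) = C1 - a*log(-a)/2 - a*log(3)/2 + a/2 - 5*sin(a)/7


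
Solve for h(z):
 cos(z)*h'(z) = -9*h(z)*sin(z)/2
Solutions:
 h(z) = C1*cos(z)^(9/2)


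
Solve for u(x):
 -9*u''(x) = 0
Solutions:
 u(x) = C1 + C2*x


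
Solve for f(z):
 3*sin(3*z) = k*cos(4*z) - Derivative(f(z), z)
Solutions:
 f(z) = C1 + k*sin(4*z)/4 + cos(3*z)


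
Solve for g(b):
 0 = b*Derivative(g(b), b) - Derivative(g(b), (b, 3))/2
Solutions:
 g(b) = C1 + Integral(C2*airyai(2^(1/3)*b) + C3*airybi(2^(1/3)*b), b)


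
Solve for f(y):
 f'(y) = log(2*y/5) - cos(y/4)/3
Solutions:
 f(y) = C1 + y*log(y) - y*log(5) - y + y*log(2) - 4*sin(y/4)/3


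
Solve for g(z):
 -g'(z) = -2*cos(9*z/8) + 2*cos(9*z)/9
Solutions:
 g(z) = C1 + 16*sin(9*z/8)/9 - 2*sin(9*z)/81


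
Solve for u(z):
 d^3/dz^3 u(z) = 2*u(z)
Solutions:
 u(z) = C3*exp(2^(1/3)*z) + (C1*sin(2^(1/3)*sqrt(3)*z/2) + C2*cos(2^(1/3)*sqrt(3)*z/2))*exp(-2^(1/3)*z/2)


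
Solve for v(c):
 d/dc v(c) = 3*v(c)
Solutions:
 v(c) = C1*exp(3*c)


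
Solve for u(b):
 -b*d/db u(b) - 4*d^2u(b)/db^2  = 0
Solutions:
 u(b) = C1 + C2*erf(sqrt(2)*b/4)


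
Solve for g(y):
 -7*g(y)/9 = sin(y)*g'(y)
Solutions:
 g(y) = C1*(cos(y) + 1)^(7/18)/(cos(y) - 1)^(7/18)


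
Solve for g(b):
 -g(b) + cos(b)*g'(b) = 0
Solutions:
 g(b) = C1*sqrt(sin(b) + 1)/sqrt(sin(b) - 1)


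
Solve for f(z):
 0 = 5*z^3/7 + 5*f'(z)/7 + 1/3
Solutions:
 f(z) = C1 - z^4/4 - 7*z/15


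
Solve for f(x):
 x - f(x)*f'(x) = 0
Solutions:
 f(x) = -sqrt(C1 + x^2)
 f(x) = sqrt(C1 + x^2)


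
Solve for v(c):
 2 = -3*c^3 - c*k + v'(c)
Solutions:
 v(c) = C1 + 3*c^4/4 + c^2*k/2 + 2*c


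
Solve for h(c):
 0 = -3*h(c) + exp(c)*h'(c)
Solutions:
 h(c) = C1*exp(-3*exp(-c))


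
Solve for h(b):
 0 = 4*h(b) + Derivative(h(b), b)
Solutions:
 h(b) = C1*exp(-4*b)


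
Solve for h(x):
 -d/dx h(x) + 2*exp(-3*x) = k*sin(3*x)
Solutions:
 h(x) = C1 + k*cos(3*x)/3 - 2*exp(-3*x)/3


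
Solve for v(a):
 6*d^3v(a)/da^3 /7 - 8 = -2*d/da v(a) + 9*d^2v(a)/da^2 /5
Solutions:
 v(a) = C1 + 4*a + (C2*sin(sqrt(4431)*a/60) + C3*cos(sqrt(4431)*a/60))*exp(21*a/20)


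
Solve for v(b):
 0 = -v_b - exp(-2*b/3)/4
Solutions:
 v(b) = C1 + 3*exp(-2*b/3)/8


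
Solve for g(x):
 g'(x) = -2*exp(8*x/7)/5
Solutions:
 g(x) = C1 - 7*exp(8*x/7)/20


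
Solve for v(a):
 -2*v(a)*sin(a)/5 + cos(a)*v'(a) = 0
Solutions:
 v(a) = C1/cos(a)^(2/5)


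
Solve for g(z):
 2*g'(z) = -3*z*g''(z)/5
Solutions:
 g(z) = C1 + C2/z^(7/3)


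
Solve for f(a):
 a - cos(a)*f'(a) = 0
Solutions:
 f(a) = C1 + Integral(a/cos(a), a)


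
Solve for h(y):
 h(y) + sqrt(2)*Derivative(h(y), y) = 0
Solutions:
 h(y) = C1*exp(-sqrt(2)*y/2)


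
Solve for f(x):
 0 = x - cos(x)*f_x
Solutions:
 f(x) = C1 + Integral(x/cos(x), x)


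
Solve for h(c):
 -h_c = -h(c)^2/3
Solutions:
 h(c) = -3/(C1 + c)


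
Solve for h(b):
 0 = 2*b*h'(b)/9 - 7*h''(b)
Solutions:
 h(b) = C1 + C2*erfi(sqrt(7)*b/21)


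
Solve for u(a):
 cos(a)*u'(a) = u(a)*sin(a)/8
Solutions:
 u(a) = C1/cos(a)^(1/8)


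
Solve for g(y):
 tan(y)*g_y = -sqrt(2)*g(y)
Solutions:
 g(y) = C1/sin(y)^(sqrt(2))


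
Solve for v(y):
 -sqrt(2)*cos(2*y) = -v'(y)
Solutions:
 v(y) = C1 + sqrt(2)*sin(2*y)/2


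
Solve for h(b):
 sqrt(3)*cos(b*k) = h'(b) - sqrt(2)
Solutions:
 h(b) = C1 + sqrt(2)*b + sqrt(3)*sin(b*k)/k


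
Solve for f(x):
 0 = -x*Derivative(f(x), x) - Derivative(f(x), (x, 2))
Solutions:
 f(x) = C1 + C2*erf(sqrt(2)*x/2)


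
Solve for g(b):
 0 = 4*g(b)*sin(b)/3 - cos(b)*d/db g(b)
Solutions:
 g(b) = C1/cos(b)^(4/3)


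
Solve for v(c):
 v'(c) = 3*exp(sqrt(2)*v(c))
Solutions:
 v(c) = sqrt(2)*(2*log(-1/(C1 + 3*c)) - log(2))/4


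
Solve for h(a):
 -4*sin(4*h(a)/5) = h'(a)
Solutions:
 4*a + 5*log(cos(4*h(a)/5) - 1)/8 - 5*log(cos(4*h(a)/5) + 1)/8 = C1


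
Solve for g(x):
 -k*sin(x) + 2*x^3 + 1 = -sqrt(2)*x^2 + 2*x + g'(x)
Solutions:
 g(x) = C1 + k*cos(x) + x^4/2 + sqrt(2)*x^3/3 - x^2 + x


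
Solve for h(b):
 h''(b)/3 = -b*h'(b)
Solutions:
 h(b) = C1 + C2*erf(sqrt(6)*b/2)


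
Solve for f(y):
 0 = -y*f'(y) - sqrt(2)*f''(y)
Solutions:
 f(y) = C1 + C2*erf(2^(1/4)*y/2)


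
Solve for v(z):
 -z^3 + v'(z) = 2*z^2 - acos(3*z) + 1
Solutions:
 v(z) = C1 + z^4/4 + 2*z^3/3 - z*acos(3*z) + z + sqrt(1 - 9*z^2)/3


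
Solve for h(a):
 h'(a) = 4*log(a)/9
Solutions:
 h(a) = C1 + 4*a*log(a)/9 - 4*a/9


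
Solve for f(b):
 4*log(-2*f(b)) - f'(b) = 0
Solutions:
 -Integral(1/(log(-_y) + log(2)), (_y, f(b)))/4 = C1 - b


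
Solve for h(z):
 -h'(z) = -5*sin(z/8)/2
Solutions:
 h(z) = C1 - 20*cos(z/8)


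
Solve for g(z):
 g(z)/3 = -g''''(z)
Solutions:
 g(z) = (C1*sin(sqrt(2)*3^(3/4)*z/6) + C2*cos(sqrt(2)*3^(3/4)*z/6))*exp(-sqrt(2)*3^(3/4)*z/6) + (C3*sin(sqrt(2)*3^(3/4)*z/6) + C4*cos(sqrt(2)*3^(3/4)*z/6))*exp(sqrt(2)*3^(3/4)*z/6)


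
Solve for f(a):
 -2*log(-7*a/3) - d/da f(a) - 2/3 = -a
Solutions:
 f(a) = C1 + a^2/2 - 2*a*log(-a) + a*(-2*log(7) + 4/3 + 2*log(3))


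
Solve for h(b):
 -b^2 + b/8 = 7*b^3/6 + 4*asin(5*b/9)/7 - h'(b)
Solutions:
 h(b) = C1 + 7*b^4/24 + b^3/3 - b^2/16 + 4*b*asin(5*b/9)/7 + 4*sqrt(81 - 25*b^2)/35


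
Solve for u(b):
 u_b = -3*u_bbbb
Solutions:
 u(b) = C1 + C4*exp(-3^(2/3)*b/3) + (C2*sin(3^(1/6)*b/2) + C3*cos(3^(1/6)*b/2))*exp(3^(2/3)*b/6)


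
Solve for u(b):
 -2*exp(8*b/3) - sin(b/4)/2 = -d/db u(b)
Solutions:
 u(b) = C1 + 3*exp(8*b/3)/4 - 2*cos(b/4)


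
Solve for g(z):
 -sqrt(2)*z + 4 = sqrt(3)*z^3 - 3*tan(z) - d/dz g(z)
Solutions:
 g(z) = C1 + sqrt(3)*z^4/4 + sqrt(2)*z^2/2 - 4*z + 3*log(cos(z))


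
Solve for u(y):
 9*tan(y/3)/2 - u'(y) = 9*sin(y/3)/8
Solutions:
 u(y) = C1 - 27*log(cos(y/3))/2 + 27*cos(y/3)/8


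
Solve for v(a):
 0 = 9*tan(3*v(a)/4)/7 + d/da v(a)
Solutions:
 v(a) = -4*asin(C1*exp(-27*a/28))/3 + 4*pi/3
 v(a) = 4*asin(C1*exp(-27*a/28))/3


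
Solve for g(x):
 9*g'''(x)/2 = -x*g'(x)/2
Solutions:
 g(x) = C1 + Integral(C2*airyai(-3^(1/3)*x/3) + C3*airybi(-3^(1/3)*x/3), x)


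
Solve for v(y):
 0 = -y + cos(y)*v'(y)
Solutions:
 v(y) = C1 + Integral(y/cos(y), y)


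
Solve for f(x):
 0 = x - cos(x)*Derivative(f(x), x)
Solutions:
 f(x) = C1 + Integral(x/cos(x), x)


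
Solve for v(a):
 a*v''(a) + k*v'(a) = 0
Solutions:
 v(a) = C1 + a^(1 - re(k))*(C2*sin(log(a)*Abs(im(k))) + C3*cos(log(a)*im(k)))


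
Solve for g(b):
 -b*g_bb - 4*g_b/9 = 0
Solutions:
 g(b) = C1 + C2*b^(5/9)


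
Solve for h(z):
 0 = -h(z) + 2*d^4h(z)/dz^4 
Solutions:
 h(z) = C1*exp(-2^(3/4)*z/2) + C2*exp(2^(3/4)*z/2) + C3*sin(2^(3/4)*z/2) + C4*cos(2^(3/4)*z/2)


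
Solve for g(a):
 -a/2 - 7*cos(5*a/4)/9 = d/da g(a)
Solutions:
 g(a) = C1 - a^2/4 - 28*sin(5*a/4)/45


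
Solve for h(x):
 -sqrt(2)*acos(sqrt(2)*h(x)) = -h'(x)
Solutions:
 Integral(1/acos(sqrt(2)*_y), (_y, h(x))) = C1 + sqrt(2)*x


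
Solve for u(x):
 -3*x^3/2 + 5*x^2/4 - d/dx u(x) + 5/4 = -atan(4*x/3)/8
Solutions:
 u(x) = C1 - 3*x^4/8 + 5*x^3/12 + x*atan(4*x/3)/8 + 5*x/4 - 3*log(16*x^2 + 9)/64


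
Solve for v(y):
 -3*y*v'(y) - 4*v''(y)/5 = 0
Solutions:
 v(y) = C1 + C2*erf(sqrt(30)*y/4)


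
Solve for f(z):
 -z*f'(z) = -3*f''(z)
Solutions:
 f(z) = C1 + C2*erfi(sqrt(6)*z/6)


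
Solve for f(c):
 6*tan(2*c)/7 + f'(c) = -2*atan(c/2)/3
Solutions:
 f(c) = C1 - 2*c*atan(c/2)/3 + 2*log(c^2 + 4)/3 + 3*log(cos(2*c))/7


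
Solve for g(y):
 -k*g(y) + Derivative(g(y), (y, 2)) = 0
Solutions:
 g(y) = C1*exp(-sqrt(k)*y) + C2*exp(sqrt(k)*y)


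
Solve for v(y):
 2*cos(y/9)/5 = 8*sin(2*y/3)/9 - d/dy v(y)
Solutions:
 v(y) = C1 - 18*sin(y/9)/5 - 4*cos(2*y/3)/3


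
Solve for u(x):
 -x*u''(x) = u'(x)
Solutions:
 u(x) = C1 + C2*log(x)


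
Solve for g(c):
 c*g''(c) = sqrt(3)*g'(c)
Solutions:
 g(c) = C1 + C2*c^(1 + sqrt(3))


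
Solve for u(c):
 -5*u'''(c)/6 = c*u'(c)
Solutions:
 u(c) = C1 + Integral(C2*airyai(-5^(2/3)*6^(1/3)*c/5) + C3*airybi(-5^(2/3)*6^(1/3)*c/5), c)


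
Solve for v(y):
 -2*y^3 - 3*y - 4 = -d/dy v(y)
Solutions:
 v(y) = C1 + y^4/2 + 3*y^2/2 + 4*y


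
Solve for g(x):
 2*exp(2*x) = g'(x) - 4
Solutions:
 g(x) = C1 + 4*x + exp(2*x)


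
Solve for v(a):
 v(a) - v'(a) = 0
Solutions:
 v(a) = C1*exp(a)


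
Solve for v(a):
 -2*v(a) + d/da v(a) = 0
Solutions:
 v(a) = C1*exp(2*a)


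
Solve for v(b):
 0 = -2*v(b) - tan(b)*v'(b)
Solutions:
 v(b) = C1/sin(b)^2


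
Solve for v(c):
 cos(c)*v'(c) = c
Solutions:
 v(c) = C1 + Integral(c/cos(c), c)


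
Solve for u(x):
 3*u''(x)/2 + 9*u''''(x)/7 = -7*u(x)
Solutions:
 u(x) = (C1*sin(sqrt(21)*x*cos(atan(sqrt(15))/2)/3) + C2*cos(sqrt(21)*x*cos(atan(sqrt(15))/2)/3))*exp(-sqrt(21)*x*sin(atan(sqrt(15))/2)/3) + (C3*sin(sqrt(21)*x*cos(atan(sqrt(15))/2)/3) + C4*cos(sqrt(21)*x*cos(atan(sqrt(15))/2)/3))*exp(sqrt(21)*x*sin(atan(sqrt(15))/2)/3)


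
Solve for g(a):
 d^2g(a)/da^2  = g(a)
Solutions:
 g(a) = C1*exp(-a) + C2*exp(a)


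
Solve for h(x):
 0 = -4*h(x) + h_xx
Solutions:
 h(x) = C1*exp(-2*x) + C2*exp(2*x)


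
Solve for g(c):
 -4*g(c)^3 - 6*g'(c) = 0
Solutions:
 g(c) = -sqrt(6)*sqrt(-1/(C1 - 2*c))/2
 g(c) = sqrt(6)*sqrt(-1/(C1 - 2*c))/2


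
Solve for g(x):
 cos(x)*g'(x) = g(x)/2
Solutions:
 g(x) = C1*(sin(x) + 1)^(1/4)/(sin(x) - 1)^(1/4)


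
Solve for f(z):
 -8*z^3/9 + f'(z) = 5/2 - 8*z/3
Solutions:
 f(z) = C1 + 2*z^4/9 - 4*z^2/3 + 5*z/2


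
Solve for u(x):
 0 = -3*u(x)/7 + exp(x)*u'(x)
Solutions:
 u(x) = C1*exp(-3*exp(-x)/7)


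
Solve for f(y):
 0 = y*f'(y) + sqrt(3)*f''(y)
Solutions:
 f(y) = C1 + C2*erf(sqrt(2)*3^(3/4)*y/6)


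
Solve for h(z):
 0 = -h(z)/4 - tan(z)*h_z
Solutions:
 h(z) = C1/sin(z)^(1/4)


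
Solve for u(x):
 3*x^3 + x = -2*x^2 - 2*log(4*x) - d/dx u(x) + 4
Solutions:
 u(x) = C1 - 3*x^4/4 - 2*x^3/3 - x^2/2 - 2*x*log(x) - 4*x*log(2) + 6*x


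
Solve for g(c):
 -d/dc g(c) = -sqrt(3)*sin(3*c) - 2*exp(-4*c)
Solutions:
 g(c) = C1 - sqrt(3)*cos(3*c)/3 - exp(-4*c)/2


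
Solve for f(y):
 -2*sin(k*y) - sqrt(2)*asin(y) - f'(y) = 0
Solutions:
 f(y) = C1 - sqrt(2)*(y*asin(y) + sqrt(1 - y^2)) - 2*Piecewise((-cos(k*y)/k, Ne(k, 0)), (0, True))


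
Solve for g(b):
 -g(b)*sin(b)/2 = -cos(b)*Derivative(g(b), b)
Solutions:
 g(b) = C1/sqrt(cos(b))


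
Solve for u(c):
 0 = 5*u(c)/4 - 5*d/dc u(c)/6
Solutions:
 u(c) = C1*exp(3*c/2)


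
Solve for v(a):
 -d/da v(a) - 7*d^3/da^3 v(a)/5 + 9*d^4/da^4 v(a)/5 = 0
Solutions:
 v(a) = C1 + C2*exp(a*(-2^(2/3)*(27*sqrt(184605) + 11621)^(1/3) - 98*2^(1/3)/(27*sqrt(184605) + 11621)^(1/3) + 28)/108)*sin(2^(1/3)*sqrt(3)*a*(-2^(1/3)*(27*sqrt(184605) + 11621)^(1/3) + 98/(27*sqrt(184605) + 11621)^(1/3))/108) + C3*exp(a*(-2^(2/3)*(27*sqrt(184605) + 11621)^(1/3) - 98*2^(1/3)/(27*sqrt(184605) + 11621)^(1/3) + 28)/108)*cos(2^(1/3)*sqrt(3)*a*(-2^(1/3)*(27*sqrt(184605) + 11621)^(1/3) + 98/(27*sqrt(184605) + 11621)^(1/3))/108) + C4*exp(a*(98*2^(1/3)/(27*sqrt(184605) + 11621)^(1/3) + 14 + 2^(2/3)*(27*sqrt(184605) + 11621)^(1/3))/54)


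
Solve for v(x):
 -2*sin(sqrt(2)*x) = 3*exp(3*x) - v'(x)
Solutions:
 v(x) = C1 + exp(3*x) - sqrt(2)*cos(sqrt(2)*x)


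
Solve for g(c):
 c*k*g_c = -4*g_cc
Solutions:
 g(c) = Piecewise((-sqrt(2)*sqrt(pi)*C1*erf(sqrt(2)*c*sqrt(k)/4)/sqrt(k) - C2, (k > 0) | (k < 0)), (-C1*c - C2, True))


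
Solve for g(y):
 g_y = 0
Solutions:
 g(y) = C1


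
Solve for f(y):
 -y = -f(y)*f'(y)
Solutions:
 f(y) = -sqrt(C1 + y^2)
 f(y) = sqrt(C1 + y^2)


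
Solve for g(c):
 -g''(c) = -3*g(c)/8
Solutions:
 g(c) = C1*exp(-sqrt(6)*c/4) + C2*exp(sqrt(6)*c/4)


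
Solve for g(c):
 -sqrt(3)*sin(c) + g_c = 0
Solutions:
 g(c) = C1 - sqrt(3)*cos(c)


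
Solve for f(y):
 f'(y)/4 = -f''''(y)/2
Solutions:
 f(y) = C1 + C4*exp(-2^(2/3)*y/2) + (C2*sin(2^(2/3)*sqrt(3)*y/4) + C3*cos(2^(2/3)*sqrt(3)*y/4))*exp(2^(2/3)*y/4)


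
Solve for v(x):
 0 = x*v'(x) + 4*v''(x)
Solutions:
 v(x) = C1 + C2*erf(sqrt(2)*x/4)


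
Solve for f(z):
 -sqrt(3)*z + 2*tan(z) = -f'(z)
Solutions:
 f(z) = C1 + sqrt(3)*z^2/2 + 2*log(cos(z))


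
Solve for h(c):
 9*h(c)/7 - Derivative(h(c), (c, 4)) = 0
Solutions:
 h(c) = C1*exp(-sqrt(3)*7^(3/4)*c/7) + C2*exp(sqrt(3)*7^(3/4)*c/7) + C3*sin(sqrt(3)*7^(3/4)*c/7) + C4*cos(sqrt(3)*7^(3/4)*c/7)


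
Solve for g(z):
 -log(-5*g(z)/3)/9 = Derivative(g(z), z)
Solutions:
 9*Integral(1/(log(-_y) - log(3) + log(5)), (_y, g(z))) = C1 - z


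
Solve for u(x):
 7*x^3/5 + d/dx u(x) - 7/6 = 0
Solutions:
 u(x) = C1 - 7*x^4/20 + 7*x/6


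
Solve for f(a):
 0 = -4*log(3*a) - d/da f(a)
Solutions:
 f(a) = C1 - 4*a*log(a) - a*log(81) + 4*a


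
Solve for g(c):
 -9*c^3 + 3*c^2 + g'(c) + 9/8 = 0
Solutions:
 g(c) = C1 + 9*c^4/4 - c^3 - 9*c/8


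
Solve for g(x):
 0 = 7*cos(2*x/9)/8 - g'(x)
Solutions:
 g(x) = C1 + 63*sin(2*x/9)/16


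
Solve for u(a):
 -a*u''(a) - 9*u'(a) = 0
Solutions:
 u(a) = C1 + C2/a^8


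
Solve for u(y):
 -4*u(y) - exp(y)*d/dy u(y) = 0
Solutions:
 u(y) = C1*exp(4*exp(-y))


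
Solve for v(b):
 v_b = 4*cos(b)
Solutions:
 v(b) = C1 + 4*sin(b)


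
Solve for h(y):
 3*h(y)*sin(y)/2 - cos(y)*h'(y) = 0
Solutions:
 h(y) = C1/cos(y)^(3/2)


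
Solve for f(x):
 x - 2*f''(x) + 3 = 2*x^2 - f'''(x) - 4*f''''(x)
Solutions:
 f(x) = C1 + C2*x + C3*exp(x*(-1 + sqrt(33))/8) + C4*exp(-x*(1 + sqrt(33))/8) - x^4/12 - x^3/12 - 11*x^2/8


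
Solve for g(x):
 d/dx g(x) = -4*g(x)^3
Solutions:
 g(x) = -sqrt(2)*sqrt(-1/(C1 - 4*x))/2
 g(x) = sqrt(2)*sqrt(-1/(C1 - 4*x))/2


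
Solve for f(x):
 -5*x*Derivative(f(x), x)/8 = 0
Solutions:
 f(x) = C1


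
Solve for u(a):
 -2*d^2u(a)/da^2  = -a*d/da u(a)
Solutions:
 u(a) = C1 + C2*erfi(a/2)


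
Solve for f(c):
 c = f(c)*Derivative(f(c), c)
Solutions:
 f(c) = -sqrt(C1 + c^2)
 f(c) = sqrt(C1 + c^2)


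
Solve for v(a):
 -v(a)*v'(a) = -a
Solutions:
 v(a) = -sqrt(C1 + a^2)
 v(a) = sqrt(C1 + a^2)


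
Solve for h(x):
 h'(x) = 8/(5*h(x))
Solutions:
 h(x) = -sqrt(C1 + 80*x)/5
 h(x) = sqrt(C1 + 80*x)/5


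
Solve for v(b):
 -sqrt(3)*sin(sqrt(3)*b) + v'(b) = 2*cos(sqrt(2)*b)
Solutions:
 v(b) = C1 + sqrt(2)*sin(sqrt(2)*b) - cos(sqrt(3)*b)


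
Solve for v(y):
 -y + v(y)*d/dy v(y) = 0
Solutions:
 v(y) = -sqrt(C1 + y^2)
 v(y) = sqrt(C1 + y^2)


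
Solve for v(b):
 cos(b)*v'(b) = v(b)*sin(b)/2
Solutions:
 v(b) = C1/sqrt(cos(b))


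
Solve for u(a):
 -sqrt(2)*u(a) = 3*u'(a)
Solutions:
 u(a) = C1*exp(-sqrt(2)*a/3)


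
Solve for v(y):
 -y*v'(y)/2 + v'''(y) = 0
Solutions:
 v(y) = C1 + Integral(C2*airyai(2^(2/3)*y/2) + C3*airybi(2^(2/3)*y/2), y)


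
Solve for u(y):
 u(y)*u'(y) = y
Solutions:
 u(y) = -sqrt(C1 + y^2)
 u(y) = sqrt(C1 + y^2)


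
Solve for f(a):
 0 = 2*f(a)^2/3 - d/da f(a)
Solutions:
 f(a) = -3/(C1 + 2*a)


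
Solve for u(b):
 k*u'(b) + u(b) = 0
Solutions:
 u(b) = C1*exp(-b/k)


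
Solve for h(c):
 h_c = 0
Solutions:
 h(c) = C1


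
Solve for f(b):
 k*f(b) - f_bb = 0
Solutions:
 f(b) = C1*exp(-b*sqrt(k)) + C2*exp(b*sqrt(k))


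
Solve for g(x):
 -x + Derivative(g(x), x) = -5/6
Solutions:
 g(x) = C1 + x^2/2 - 5*x/6


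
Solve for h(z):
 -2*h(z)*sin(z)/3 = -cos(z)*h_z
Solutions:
 h(z) = C1/cos(z)^(2/3)


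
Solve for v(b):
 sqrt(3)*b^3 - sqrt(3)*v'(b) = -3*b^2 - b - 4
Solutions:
 v(b) = C1 + b^4/4 + sqrt(3)*b^3/3 + sqrt(3)*b^2/6 + 4*sqrt(3)*b/3


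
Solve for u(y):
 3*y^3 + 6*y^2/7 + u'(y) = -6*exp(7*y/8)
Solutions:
 u(y) = C1 - 3*y^4/4 - 2*y^3/7 - 48*exp(7*y/8)/7


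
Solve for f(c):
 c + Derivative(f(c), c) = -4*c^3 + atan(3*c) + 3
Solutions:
 f(c) = C1 - c^4 - c^2/2 + c*atan(3*c) + 3*c - log(9*c^2 + 1)/6


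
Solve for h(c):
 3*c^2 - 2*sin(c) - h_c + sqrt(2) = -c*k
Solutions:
 h(c) = C1 + c^3 + c^2*k/2 + sqrt(2)*c + 2*cos(c)


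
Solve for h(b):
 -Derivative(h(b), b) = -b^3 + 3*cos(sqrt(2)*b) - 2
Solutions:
 h(b) = C1 + b^4/4 + 2*b - 3*sqrt(2)*sin(sqrt(2)*b)/2


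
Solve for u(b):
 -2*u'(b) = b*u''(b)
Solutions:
 u(b) = C1 + C2/b


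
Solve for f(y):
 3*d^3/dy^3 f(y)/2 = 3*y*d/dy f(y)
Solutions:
 f(y) = C1 + Integral(C2*airyai(2^(1/3)*y) + C3*airybi(2^(1/3)*y), y)


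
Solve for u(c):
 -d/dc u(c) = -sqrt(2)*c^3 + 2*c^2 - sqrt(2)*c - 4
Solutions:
 u(c) = C1 + sqrt(2)*c^4/4 - 2*c^3/3 + sqrt(2)*c^2/2 + 4*c


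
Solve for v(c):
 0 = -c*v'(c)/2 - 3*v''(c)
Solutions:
 v(c) = C1 + C2*erf(sqrt(3)*c/6)


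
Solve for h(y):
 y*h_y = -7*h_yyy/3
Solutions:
 h(y) = C1 + Integral(C2*airyai(-3^(1/3)*7^(2/3)*y/7) + C3*airybi(-3^(1/3)*7^(2/3)*y/7), y)


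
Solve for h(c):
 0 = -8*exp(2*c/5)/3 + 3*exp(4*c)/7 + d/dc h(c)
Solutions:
 h(c) = C1 + 20*exp(2*c/5)/3 - 3*exp(4*c)/28


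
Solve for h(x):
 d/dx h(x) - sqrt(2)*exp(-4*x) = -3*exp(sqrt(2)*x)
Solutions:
 h(x) = C1 - 3*sqrt(2)*exp(sqrt(2)*x)/2 - sqrt(2)*exp(-4*x)/4


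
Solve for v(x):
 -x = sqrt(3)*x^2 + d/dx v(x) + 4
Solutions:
 v(x) = C1 - sqrt(3)*x^3/3 - x^2/2 - 4*x


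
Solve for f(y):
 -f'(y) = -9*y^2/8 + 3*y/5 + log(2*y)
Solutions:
 f(y) = C1 + 3*y^3/8 - 3*y^2/10 - y*log(y) - y*log(2) + y


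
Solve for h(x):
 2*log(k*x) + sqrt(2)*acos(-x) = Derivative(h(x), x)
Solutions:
 h(x) = C1 + 2*x*log(k*x) - 2*x + sqrt(2)*(x*acos(-x) + sqrt(1 - x^2))


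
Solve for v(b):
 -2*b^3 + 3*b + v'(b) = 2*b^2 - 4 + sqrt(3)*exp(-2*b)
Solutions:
 v(b) = C1 + b^4/2 + 2*b^3/3 - 3*b^2/2 - 4*b - sqrt(3)*exp(-2*b)/2


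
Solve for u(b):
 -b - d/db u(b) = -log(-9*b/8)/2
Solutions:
 u(b) = C1 - b^2/2 + b*log(-b)/2 + b*(-3*log(2)/2 - 1/2 + log(3))


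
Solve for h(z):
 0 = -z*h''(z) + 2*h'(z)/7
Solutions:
 h(z) = C1 + C2*z^(9/7)


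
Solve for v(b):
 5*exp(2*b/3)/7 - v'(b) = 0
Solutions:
 v(b) = C1 + 15*exp(2*b/3)/14


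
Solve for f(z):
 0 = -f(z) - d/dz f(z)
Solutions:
 f(z) = C1*exp(-z)


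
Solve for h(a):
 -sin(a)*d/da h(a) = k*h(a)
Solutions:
 h(a) = C1*exp(k*(-log(cos(a) - 1) + log(cos(a) + 1))/2)


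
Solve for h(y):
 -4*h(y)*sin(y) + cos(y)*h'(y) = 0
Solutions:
 h(y) = C1/cos(y)^4


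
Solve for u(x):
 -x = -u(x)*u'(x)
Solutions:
 u(x) = -sqrt(C1 + x^2)
 u(x) = sqrt(C1 + x^2)


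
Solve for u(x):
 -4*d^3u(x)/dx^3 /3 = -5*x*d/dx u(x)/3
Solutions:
 u(x) = C1 + Integral(C2*airyai(10^(1/3)*x/2) + C3*airybi(10^(1/3)*x/2), x)


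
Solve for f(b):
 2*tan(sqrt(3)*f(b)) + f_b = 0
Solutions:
 f(b) = sqrt(3)*(pi - asin(C1*exp(-2*sqrt(3)*b)))/3
 f(b) = sqrt(3)*asin(C1*exp(-2*sqrt(3)*b))/3


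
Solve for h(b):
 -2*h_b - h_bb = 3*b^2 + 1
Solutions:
 h(b) = C1 + C2*exp(-2*b) - b^3/2 + 3*b^2/4 - 5*b/4


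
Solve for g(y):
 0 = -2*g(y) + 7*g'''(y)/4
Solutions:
 g(y) = C3*exp(2*7^(2/3)*y/7) + (C1*sin(sqrt(3)*7^(2/3)*y/7) + C2*cos(sqrt(3)*7^(2/3)*y/7))*exp(-7^(2/3)*y/7)


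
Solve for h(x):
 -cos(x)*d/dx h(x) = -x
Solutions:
 h(x) = C1 + Integral(x/cos(x), x)


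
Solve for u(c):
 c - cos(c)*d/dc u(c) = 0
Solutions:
 u(c) = C1 + Integral(c/cos(c), c)


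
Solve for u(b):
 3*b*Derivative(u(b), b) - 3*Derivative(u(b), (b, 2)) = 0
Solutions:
 u(b) = C1 + C2*erfi(sqrt(2)*b/2)


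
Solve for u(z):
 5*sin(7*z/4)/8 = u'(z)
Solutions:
 u(z) = C1 - 5*cos(7*z/4)/14


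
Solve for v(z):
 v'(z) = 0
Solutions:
 v(z) = C1


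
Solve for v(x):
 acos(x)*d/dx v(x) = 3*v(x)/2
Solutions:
 v(x) = C1*exp(3*Integral(1/acos(x), x)/2)


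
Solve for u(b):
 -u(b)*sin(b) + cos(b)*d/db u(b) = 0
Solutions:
 u(b) = C1/cos(b)


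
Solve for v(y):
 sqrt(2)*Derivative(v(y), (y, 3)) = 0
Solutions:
 v(y) = C1 + C2*y + C3*y^2


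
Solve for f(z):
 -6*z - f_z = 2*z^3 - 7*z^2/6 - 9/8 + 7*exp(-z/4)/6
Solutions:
 f(z) = C1 - z^4/2 + 7*z^3/18 - 3*z^2 + 9*z/8 + 14*exp(-z/4)/3


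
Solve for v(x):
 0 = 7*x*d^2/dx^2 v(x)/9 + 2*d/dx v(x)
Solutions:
 v(x) = C1 + C2/x^(11/7)


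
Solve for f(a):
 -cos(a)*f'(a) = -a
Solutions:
 f(a) = C1 + Integral(a/cos(a), a)


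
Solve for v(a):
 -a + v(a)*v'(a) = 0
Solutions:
 v(a) = -sqrt(C1 + a^2)
 v(a) = sqrt(C1 + a^2)


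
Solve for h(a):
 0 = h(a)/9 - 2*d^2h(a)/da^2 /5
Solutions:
 h(a) = C1*exp(-sqrt(10)*a/6) + C2*exp(sqrt(10)*a/6)


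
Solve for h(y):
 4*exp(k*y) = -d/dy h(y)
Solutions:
 h(y) = C1 - 4*exp(k*y)/k


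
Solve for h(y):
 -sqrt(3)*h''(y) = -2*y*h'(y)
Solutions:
 h(y) = C1 + C2*erfi(3^(3/4)*y/3)


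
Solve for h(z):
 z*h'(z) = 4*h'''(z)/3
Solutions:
 h(z) = C1 + Integral(C2*airyai(6^(1/3)*z/2) + C3*airybi(6^(1/3)*z/2), z)


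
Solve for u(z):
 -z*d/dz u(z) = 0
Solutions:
 u(z) = C1


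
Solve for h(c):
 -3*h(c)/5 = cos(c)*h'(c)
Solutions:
 h(c) = C1*(sin(c) - 1)^(3/10)/(sin(c) + 1)^(3/10)


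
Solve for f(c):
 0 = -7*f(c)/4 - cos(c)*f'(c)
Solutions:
 f(c) = C1*(sin(c) - 1)^(7/8)/(sin(c) + 1)^(7/8)


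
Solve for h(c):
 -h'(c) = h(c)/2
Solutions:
 h(c) = C1*exp(-c/2)


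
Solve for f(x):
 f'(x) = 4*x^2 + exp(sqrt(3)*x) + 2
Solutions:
 f(x) = C1 + 4*x^3/3 + 2*x + sqrt(3)*exp(sqrt(3)*x)/3


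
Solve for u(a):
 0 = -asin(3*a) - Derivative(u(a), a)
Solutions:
 u(a) = C1 - a*asin(3*a) - sqrt(1 - 9*a^2)/3


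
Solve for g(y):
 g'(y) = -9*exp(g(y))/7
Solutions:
 g(y) = log(1/(C1 + 9*y)) + log(7)


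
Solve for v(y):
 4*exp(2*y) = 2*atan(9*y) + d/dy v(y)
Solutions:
 v(y) = C1 - 2*y*atan(9*y) + 2*exp(2*y) + log(81*y^2 + 1)/9


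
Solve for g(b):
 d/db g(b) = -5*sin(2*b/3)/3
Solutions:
 g(b) = C1 + 5*cos(2*b/3)/2


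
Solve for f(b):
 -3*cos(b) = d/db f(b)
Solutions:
 f(b) = C1 - 3*sin(b)


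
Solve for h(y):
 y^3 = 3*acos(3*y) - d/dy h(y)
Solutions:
 h(y) = C1 - y^4/4 + 3*y*acos(3*y) - sqrt(1 - 9*y^2)


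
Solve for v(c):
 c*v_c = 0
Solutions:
 v(c) = C1


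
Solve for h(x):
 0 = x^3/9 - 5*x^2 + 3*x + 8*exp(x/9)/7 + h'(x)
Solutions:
 h(x) = C1 - x^4/36 + 5*x^3/3 - 3*x^2/2 - 72*exp(x/9)/7


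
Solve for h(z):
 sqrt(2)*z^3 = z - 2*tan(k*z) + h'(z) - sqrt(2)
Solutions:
 h(z) = C1 + sqrt(2)*z^4/4 - z^2/2 + sqrt(2)*z + 2*Piecewise((-log(cos(k*z))/k, Ne(k, 0)), (0, True))


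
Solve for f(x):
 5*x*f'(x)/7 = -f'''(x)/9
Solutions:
 f(x) = C1 + Integral(C2*airyai(-45^(1/3)*7^(2/3)*x/7) + C3*airybi(-45^(1/3)*7^(2/3)*x/7), x)


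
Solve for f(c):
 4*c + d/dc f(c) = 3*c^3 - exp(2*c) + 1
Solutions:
 f(c) = C1 + 3*c^4/4 - 2*c^2 + c - exp(2*c)/2


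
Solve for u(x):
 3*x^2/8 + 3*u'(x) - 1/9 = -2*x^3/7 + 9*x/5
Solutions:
 u(x) = C1 - x^4/42 - x^3/24 + 3*x^2/10 + x/27


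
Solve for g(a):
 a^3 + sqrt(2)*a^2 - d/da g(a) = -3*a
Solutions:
 g(a) = C1 + a^4/4 + sqrt(2)*a^3/3 + 3*a^2/2


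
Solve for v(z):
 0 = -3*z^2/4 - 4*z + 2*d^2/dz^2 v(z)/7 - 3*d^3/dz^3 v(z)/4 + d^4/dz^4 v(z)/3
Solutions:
 v(z) = C1 + C2*z + C3*exp(z*(63 - sqrt(1281))/56) + C4*exp(z*(sqrt(1281) + 63)/56) + 7*z^4/32 + 889*z^3/192 + 17101*z^2/512


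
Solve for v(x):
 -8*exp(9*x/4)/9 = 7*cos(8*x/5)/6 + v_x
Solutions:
 v(x) = C1 - 32*exp(9*x/4)/81 - 35*sin(8*x/5)/48


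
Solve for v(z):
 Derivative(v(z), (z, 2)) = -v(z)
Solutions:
 v(z) = C1*sin(z) + C2*cos(z)


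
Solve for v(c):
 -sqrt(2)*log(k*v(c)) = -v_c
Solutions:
 li(k*v(c))/k = C1 + sqrt(2)*c


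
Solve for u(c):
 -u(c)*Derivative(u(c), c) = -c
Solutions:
 u(c) = -sqrt(C1 + c^2)
 u(c) = sqrt(C1 + c^2)


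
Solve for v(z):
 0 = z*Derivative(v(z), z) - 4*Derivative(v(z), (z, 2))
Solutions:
 v(z) = C1 + C2*erfi(sqrt(2)*z/4)


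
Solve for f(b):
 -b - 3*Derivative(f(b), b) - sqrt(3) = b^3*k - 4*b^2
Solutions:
 f(b) = C1 - b^4*k/12 + 4*b^3/9 - b^2/6 - sqrt(3)*b/3


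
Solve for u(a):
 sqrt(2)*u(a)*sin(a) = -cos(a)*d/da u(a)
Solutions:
 u(a) = C1*cos(a)^(sqrt(2))


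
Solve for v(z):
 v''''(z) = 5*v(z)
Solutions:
 v(z) = C1*exp(-5^(1/4)*z) + C2*exp(5^(1/4)*z) + C3*sin(5^(1/4)*z) + C4*cos(5^(1/4)*z)


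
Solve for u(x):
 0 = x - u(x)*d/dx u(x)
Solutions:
 u(x) = -sqrt(C1 + x^2)
 u(x) = sqrt(C1 + x^2)


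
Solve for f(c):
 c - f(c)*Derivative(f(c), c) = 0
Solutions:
 f(c) = -sqrt(C1 + c^2)
 f(c) = sqrt(C1 + c^2)


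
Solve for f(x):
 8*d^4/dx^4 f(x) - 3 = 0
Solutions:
 f(x) = C1 + C2*x + C3*x^2 + C4*x^3 + x^4/64


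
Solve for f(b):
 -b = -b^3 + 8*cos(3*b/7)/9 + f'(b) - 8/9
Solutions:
 f(b) = C1 + b^4/4 - b^2/2 + 8*b/9 - 56*sin(3*b/7)/27


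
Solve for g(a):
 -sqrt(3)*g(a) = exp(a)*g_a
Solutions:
 g(a) = C1*exp(sqrt(3)*exp(-a))


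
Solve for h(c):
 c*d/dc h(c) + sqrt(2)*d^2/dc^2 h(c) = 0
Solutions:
 h(c) = C1 + C2*erf(2^(1/4)*c/2)


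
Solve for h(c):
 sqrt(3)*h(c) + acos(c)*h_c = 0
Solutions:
 h(c) = C1*exp(-sqrt(3)*Integral(1/acos(c), c))


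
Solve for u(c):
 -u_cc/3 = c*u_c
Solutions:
 u(c) = C1 + C2*erf(sqrt(6)*c/2)


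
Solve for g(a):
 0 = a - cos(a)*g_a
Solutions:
 g(a) = C1 + Integral(a/cos(a), a)


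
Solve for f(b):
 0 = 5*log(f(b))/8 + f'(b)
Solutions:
 li(f(b)) = C1 - 5*b/8


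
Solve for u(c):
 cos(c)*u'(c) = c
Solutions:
 u(c) = C1 + Integral(c/cos(c), c)


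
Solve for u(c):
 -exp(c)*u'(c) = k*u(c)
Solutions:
 u(c) = C1*exp(k*exp(-c))


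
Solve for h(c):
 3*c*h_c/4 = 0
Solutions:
 h(c) = C1


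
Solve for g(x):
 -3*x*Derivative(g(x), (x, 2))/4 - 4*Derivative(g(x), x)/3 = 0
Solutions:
 g(x) = C1 + C2/x^(7/9)


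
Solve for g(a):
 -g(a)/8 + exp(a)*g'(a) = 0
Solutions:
 g(a) = C1*exp(-exp(-a)/8)


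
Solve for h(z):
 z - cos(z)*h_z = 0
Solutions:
 h(z) = C1 + Integral(z/cos(z), z)


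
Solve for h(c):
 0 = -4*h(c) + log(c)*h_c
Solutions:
 h(c) = C1*exp(4*li(c))


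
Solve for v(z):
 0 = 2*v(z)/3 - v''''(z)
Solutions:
 v(z) = C1*exp(-2^(1/4)*3^(3/4)*z/3) + C2*exp(2^(1/4)*3^(3/4)*z/3) + C3*sin(2^(1/4)*3^(3/4)*z/3) + C4*cos(2^(1/4)*3^(3/4)*z/3)


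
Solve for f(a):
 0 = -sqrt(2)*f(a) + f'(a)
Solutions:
 f(a) = C1*exp(sqrt(2)*a)


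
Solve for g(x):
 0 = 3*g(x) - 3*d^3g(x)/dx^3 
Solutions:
 g(x) = C3*exp(x) + (C1*sin(sqrt(3)*x/2) + C2*cos(sqrt(3)*x/2))*exp(-x/2)


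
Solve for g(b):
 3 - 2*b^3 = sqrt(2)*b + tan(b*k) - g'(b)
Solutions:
 g(b) = C1 + b^4/2 + sqrt(2)*b^2/2 - 3*b + Piecewise((-log(cos(b*k))/k, Ne(k, 0)), (0, True))
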